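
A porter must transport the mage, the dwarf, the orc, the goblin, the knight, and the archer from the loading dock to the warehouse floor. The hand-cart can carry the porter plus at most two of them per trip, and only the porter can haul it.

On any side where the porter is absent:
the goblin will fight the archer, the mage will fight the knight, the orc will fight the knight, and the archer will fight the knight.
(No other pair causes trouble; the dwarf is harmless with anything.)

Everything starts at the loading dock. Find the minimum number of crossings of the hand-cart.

7

Counting alone: the porter can take at most 2 across per trip to the warehouse floor, so moving all 6 needs at least 3 loaded trips out, with a return between consecutive ones — at least 5 crossings.
The safety rule pushes this higher. Following every safe sequence of crossings, the most of the 6 that can be at the warehouse floor as the hand-cart arrives there on crossing 5 is 5 — never all 6.
So no plan with fewer than 7 crossings exists, and this one achieves 7:
1. Porter goes to the warehouse floor with the goblin and the knight.  [the loading dock: the archer, the dwarf, the mage, the orc | the warehouse floor: the goblin, the knight]
2. Porter goes back to the loading dock alone.  [the loading dock: the archer, the dwarf, the mage, the orc | the warehouse floor: the goblin, the knight]
3. Porter goes to the warehouse floor with the dwarf.  [the loading dock: the archer, the mage, the orc | the warehouse floor: the dwarf, the goblin, the knight]
4. Porter goes back to the loading dock alone.  [the loading dock: the archer, the mage, the orc | the warehouse floor: the dwarf, the goblin, the knight]
5. Porter goes to the warehouse floor with the mage and the orc.  [the loading dock: the archer | the warehouse floor: the dwarf, the goblin, the knight, the mage, the orc]
6. Porter goes back to the loading dock with the knight.  [the loading dock: the archer, the knight | the warehouse floor: the dwarf, the goblin, the mage, the orc]
7. Porter goes to the warehouse floor with the archer and the knight.  [the loading dock: — | the warehouse floor: the archer, the dwarf, the goblin, the knight, the mage, the orc]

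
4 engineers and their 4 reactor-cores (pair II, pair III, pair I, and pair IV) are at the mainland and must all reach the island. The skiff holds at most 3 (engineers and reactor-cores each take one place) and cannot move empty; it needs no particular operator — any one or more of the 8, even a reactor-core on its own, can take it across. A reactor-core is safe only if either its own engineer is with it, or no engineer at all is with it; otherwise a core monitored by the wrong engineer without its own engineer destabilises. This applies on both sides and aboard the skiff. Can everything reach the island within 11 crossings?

Yes

Yes — this plan uses 9 crossings (≤ 11):
1. engineer II and reactor-core II cross → the island.
2. engineer II crosses ← the mainland.
3. engineer II, engineer III, and reactor-core III cross → the island.
4. engineer II and reactor-core II cross ← the mainland.
5. engineer I, engineer II, and engineer IV cross → the island.
6. reactor-core III crosses ← the mainland.
7. reactor-core II and reactor-core III cross → the island.
8. reactor-core II crosses ← the mainland.
9. reactor-core I, reactor-core II, and reactor-core IV cross → the island.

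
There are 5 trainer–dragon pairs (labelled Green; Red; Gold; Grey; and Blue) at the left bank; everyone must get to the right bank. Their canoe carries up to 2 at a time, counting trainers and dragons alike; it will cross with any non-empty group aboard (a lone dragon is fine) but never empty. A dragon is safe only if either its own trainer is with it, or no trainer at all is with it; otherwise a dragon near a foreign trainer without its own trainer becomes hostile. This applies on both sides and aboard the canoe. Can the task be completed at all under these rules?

No

Following every safe sequence of crossings from the start, the most of the 10 that can be at the right bank as the canoe arrives there on crossings 1, 3, 5, 7 is 2, 3, 4, 5 respectively; the best ever achieved is 5 of 10.
From crossing 9 on, no configuration arises that was not already reachable earlier: only 82 distinct safe configurations (who is on which side, and where the canoe is) can ever be reached, none of them has everyone across, and every continuation just revisits them. So no valid plan exists.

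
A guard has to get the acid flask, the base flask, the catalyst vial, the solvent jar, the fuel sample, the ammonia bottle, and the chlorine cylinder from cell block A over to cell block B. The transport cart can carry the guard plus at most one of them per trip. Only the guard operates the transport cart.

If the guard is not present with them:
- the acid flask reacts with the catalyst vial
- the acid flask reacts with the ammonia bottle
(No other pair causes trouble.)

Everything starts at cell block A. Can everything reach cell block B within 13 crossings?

Counting alone: the guard can take at most 1 across per trip to cell block B, so moving all 7 needs at least 7 loaded trips out, with a return between consecutive ones — at least 13 crossings.
The safety rule pushes this higher. Following every safe sequence of crossings, the most of the 7 that can be at cell block B as the transport cart arrives there on crossing 13 is 6 — never all 7.
So the move cannot be finished within 13 crossings. (The shortest complete plan takes 15:)
1. Guard goes to cell block B with the acid flask.  [cell block A: the ammonia bottle, the base flask, the catalyst vial, the chlorine cylinder, the fuel sample, the solvent jar | cell block B: the acid flask]
2. Guard goes back to cell block A alone.  [cell block A: the ammonia bottle, the base flask, the catalyst vial, the chlorine cylinder, the fuel sample, the solvent jar | cell block B: the acid flask]
3. Guard goes to cell block B with the base flask.  [cell block A: the ammonia bottle, the catalyst vial, the chlorine cylinder, the fuel sample, the solvent jar | cell block B: the acid flask, the base flask]
4. Guard goes back to cell block A alone.  [cell block A: the ammonia bottle, the catalyst vial, the chlorine cylinder, the fuel sample, the solvent jar | cell block B: the acid flask, the base flask]
5. Guard goes to cell block B with the catalyst vial.  [cell block A: the ammonia bottle, the chlorine cylinder, the fuel sample, the solvent jar | cell block B: the acid flask, the base flask, the catalyst vial]
6. Guard goes back to cell block A with the acid flask.  [cell block A: the acid flask, the ammonia bottle, the chlorine cylinder, the fuel sample, the solvent jar | cell block B: the base flask, the catalyst vial]
7. Guard goes to cell block B with the ammonia bottle.  [cell block A: the acid flask, the chlorine cylinder, the fuel sample, the solvent jar | cell block B: the ammonia bottle, the base flask, the catalyst vial]
8. Guard goes back to cell block A alone.  [cell block A: the acid flask, the chlorine cylinder, the fuel sample, the solvent jar | cell block B: the ammonia bottle, the base flask, the catalyst vial]
9. Guard goes to cell block B with the solvent jar.  [cell block A: the acid flask, the chlorine cylinder, the fuel sample | cell block B: the ammonia bottle, the base flask, the catalyst vial, the solvent jar]
10. Guard goes back to cell block A alone.  [cell block A: the acid flask, the chlorine cylinder, the fuel sample | cell block B: the ammonia bottle, the base flask, the catalyst vial, the solvent jar]
11. Guard goes to cell block B with the fuel sample.  [cell block A: the acid flask, the chlorine cylinder | cell block B: the ammonia bottle, the base flask, the catalyst vial, the fuel sample, the solvent jar]
12. Guard goes back to cell block A alone.  [cell block A: the acid flask, the chlorine cylinder | cell block B: the ammonia bottle, the base flask, the catalyst vial, the fuel sample, the solvent jar]
13. Guard goes to cell block B with the chlorine cylinder.  [cell block A: the acid flask | cell block B: the ammonia bottle, the base flask, the catalyst vial, the chlorine cylinder, the fuel sample, the solvent jar]
14. Guard goes back to cell block A alone.  [cell block A: the acid flask | cell block B: the ammonia bottle, the base flask, the catalyst vial, the chlorine cylinder, the fuel sample, the solvent jar]
15. Guard goes to cell block B with the acid flask.  [cell block A: — | cell block B: the acid flask, the ammonia bottle, the base flask, the catalyst vial, the chlorine cylinder, the fuel sample, the solvent jar]

No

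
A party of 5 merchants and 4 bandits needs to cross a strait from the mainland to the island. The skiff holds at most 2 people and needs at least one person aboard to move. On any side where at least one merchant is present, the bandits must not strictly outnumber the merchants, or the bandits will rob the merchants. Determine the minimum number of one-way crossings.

15

Counting alone: each trip to the island takes at most 2 across and each return brings at least 1 back, so after t trips out (and t−1 returns) at most 2t − (t−1) of the 9 are across; that first reaches 9 at t = 8, so at least 15 crossings are needed.
The plan below uses exactly 15 crossings, so it is optimal:
1. 2 bandits → the island.  (the mainland: 5M 2B; the island: 0M 2B)
2. 1 bandit ← the mainland.  (the mainland: 5M 3B; the island: 0M 1B)
3. 2 bandits → the island.  (the mainland: 5M 1B; the island: 0M 3B)
4. 1 bandit ← the mainland.  (the mainland: 5M 2B; the island: 0M 2B)
5. 2 merchants → the island.  (the mainland: 3M 2B; the island: 2M 2B)
6. 1 bandit ← the mainland.  (the mainland: 3M 3B; the island: 2M 1B)
7. 1 merchant and 1 bandit → the island.  (the mainland: 2M 2B; the island: 3M 2B)
8. 1 merchant ← the mainland.  (the mainland: 3M 2B; the island: 2M 2B)
9. 1 merchant and 1 bandit → the island.  (the mainland: 2M 1B; the island: 3M 3B)
10. 1 bandit ← the mainland.  (the mainland: 2M 2B; the island: 3M 2B)
11. 1 merchant and 1 bandit → the island.  (the mainland: 1M 1B; the island: 4M 3B)
12. 1 merchant ← the mainland.  (the mainland: 2M 1B; the island: 3M 3B)
13. 1 merchant and 1 bandit → the island.  (the mainland: 1M 0B; the island: 4M 4B)
14. 1 bandit ← the mainland.  (the mainland: 1M 1B; the island: 4M 3B)
15. 1 merchant and 1 bandit → the island.  (the mainland: 0M 0B; the island: 5M 4B)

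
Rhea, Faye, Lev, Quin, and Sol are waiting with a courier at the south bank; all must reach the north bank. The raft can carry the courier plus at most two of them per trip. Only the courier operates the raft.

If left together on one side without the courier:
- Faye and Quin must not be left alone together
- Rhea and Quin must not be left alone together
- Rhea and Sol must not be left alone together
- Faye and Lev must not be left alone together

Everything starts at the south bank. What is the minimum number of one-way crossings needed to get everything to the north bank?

Counting alone: the courier can take at most 2 across per trip to the north bank, so moving all 5 needs at least 3 loaded trips out, with a return between consecutive ones — at least 5 crossings.
The safety rule pushes this higher. Following every safe sequence of crossings, the most of the 5 that can be at the north bank as the raft arrives there on crossing 5 is 4 — never all 5.
So no plan with fewer than 7 crossings exists, and this one achieves 7:
1. Courier goes to the north bank with Faye and Rhea.  [the south bank: Lev, Quin, Sol | the north bank: Faye, Rhea]
2. Courier goes back to the south bank alone.  [the south bank: Lev, Quin, Sol | the north bank: Faye, Rhea]
3. Courier goes to the north bank with Lev.  [the south bank: Quin, Sol | the north bank: Faye, Lev, Rhea]
4. Courier goes back to the south bank with Faye.  [the south bank: Faye, Quin, Sol | the north bank: Lev, Rhea]
5. Courier goes to the north bank with Quin and Sol.  [the south bank: Faye | the north bank: Lev, Quin, Rhea, Sol]
6. Courier goes back to the south bank with Rhea.  [the south bank: Faye, Rhea | the north bank: Lev, Quin, Sol]
7. Courier goes to the north bank with Faye and Rhea.  [the south bank: — | the north bank: Faye, Lev, Quin, Rhea, Sol]

7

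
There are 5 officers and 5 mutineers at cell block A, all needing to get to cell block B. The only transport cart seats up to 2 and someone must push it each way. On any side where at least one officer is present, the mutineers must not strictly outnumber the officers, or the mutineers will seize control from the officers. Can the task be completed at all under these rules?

Following every safe sequence of crossings from the start, the most of the 10 that can be at cell block B as the transport cart arrives there on crossings 1, 3, 5, 7 is 2, 3, 4, 5 respectively; the best ever achieved is 5 of 10.
From crossing 9 on, no configuration arises that was not already reachable earlier: only 13 distinct safe configurations (who is on which side, and where the transport cart is) can ever be reached, none of them has everyone across, and every continuation just revisits them. They are: 0 officers + 0 mutineers across (transport cart back at the start); 0 officers + 1 mutineer across (transport cart there); 0 officers + 1 mutineer across (transport cart back at the start); 0 officers + 2 mutineers across (transport cart there); 0 officers + 2 mutineers across (transport cart back at the start); 0 officers + 3 mutineers across (transport cart there); 0 officers + 3 mutineers across (transport cart back at the start); 0 officers + 4 mutineers across (transport cart there); 0 officers + 4 mutineers across (transport cart back at the start); 0 officers + 5 mutineers across (transport cart there); 1 officer + 1 mutineer across (transport cart there); 1 officer + 1 mutineer across (transport cart back at the start); 2 officers + 2 mutineers across (transport cart there). So no valid plan exists.

No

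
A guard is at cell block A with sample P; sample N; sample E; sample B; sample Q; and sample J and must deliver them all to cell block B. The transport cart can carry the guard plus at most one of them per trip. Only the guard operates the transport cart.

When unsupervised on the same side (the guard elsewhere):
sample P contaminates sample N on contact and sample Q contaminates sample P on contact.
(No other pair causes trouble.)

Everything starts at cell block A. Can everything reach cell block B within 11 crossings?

No

Counting alone: the guard can take at most 1 across per trip to cell block B, so moving all 6 needs at least 6 loaded trips out, with a return between consecutive ones — at least 11 crossings.
The safety rule pushes this higher. Following every safe sequence of crossings, the most of the 6 that can be at cell block B as the transport cart arrives there on crossing 11 is 5 — never all 6.
So the move cannot be finished within 11 crossings. (The shortest complete plan takes 13:)
1. Guard goes to cell block B with sample P.
2. Guard goes back to cell block A alone.
3. Guard goes to cell block B with sample N.
4. Guard goes back to cell block A with sample P.
5. Guard goes to cell block B with sample Q.
6. Guard goes back to cell block A alone.
7. Guard goes to cell block B with sample E.
8. Guard goes back to cell block A alone.
9. Guard goes to cell block B with sample B.
10. Guard goes back to cell block A alone.
11. Guard goes to cell block B with sample J.
12. Guard goes back to cell block A alone.
13. Guard goes to cell block B with sample P.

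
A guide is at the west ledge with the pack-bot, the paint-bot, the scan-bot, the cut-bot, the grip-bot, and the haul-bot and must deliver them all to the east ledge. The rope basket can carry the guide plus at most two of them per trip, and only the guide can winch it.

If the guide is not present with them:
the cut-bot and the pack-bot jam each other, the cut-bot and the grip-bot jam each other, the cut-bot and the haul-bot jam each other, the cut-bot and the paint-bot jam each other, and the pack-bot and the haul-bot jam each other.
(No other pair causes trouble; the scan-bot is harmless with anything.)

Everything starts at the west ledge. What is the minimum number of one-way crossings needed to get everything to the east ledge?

9

Counting alone: the guide can take at most 2 across per trip to the east ledge, so moving all 6 needs at least 3 loaded trips out, with a return between consecutive ones — at least 5 crossings.
The safety rule pushes this higher. Following every safe sequence of crossings, the most of the 6 that can be at the east ledge as the rope basket arrives there on crossings 5, 7 is 4, 5 respectively — never all 6.
So no plan with fewer than 9 crossings exists, and this one achieves 9:
1. Guide goes to the east ledge with the cut-bot and the pack-bot.
2. Guide goes back to the west ledge with the pack-bot.
3. Guide goes to the east ledge with the pack-bot and the paint-bot.
4. Guide goes back to the west ledge with the cut-bot.
5. Guide goes to the east ledge with the cut-bot and the scan-bot.
6. Guide goes back to the west ledge with the cut-bot.
7. Guide goes to the east ledge with the cut-bot and the grip-bot.
8. Guide goes back to the west ledge with the cut-bot.
9. Guide goes to the east ledge with the cut-bot and the haul-bot.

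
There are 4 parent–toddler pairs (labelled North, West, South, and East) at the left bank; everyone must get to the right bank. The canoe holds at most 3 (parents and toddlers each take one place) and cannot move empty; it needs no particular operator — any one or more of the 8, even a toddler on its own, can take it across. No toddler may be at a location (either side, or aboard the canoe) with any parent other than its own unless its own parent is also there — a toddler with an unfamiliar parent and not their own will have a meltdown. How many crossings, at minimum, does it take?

9

Counting alone: each trip to the right bank takes at most 3 across and each return brings at least 1 back, so after t trips out (and t−1 returns) at most 3t − (t−1) of the 8 are across; that first reaches 8 at t = 4, so at least 7 crossings are needed.
The safety rule pushes this higher. Following every safe sequence of crossings, the most of the 8 that can be at the right bank as the canoe arrives there on crossing 7 is 7 — never all 8.
So no plan with fewer than 9 crossings exists, and this one achieves 9:
1. parent North and toddler North cross → the right bank.
2. parent North crosses ← the left bank.
3. parent North, parent West, and toddler West cross → the right bank.
4. parent North and toddler North cross ← the left bank.
5. parent East, parent North, and parent South cross → the right bank.
6. toddler West crosses ← the left bank.
7. toddler North and toddler West cross → the right bank.
8. toddler North crosses ← the left bank.
9. toddler East, toddler North, and toddler South cross → the right bank.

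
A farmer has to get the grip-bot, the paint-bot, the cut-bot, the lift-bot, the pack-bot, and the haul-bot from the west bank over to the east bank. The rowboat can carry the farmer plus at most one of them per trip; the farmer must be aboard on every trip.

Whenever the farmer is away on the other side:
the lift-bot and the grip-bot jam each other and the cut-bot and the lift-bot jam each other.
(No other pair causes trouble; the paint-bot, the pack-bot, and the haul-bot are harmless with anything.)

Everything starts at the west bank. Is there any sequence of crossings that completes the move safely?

1. Farmer goes to the east bank with the lift-bot.
2. Farmer goes back to the west bank alone.
3. Farmer goes to the east bank with the grip-bot.
4. Farmer goes back to the west bank with the lift-bot.
5. Farmer goes to the east bank with the cut-bot.
6. Farmer goes back to the west bank alone.
7. Farmer goes to the east bank with the paint-bot.
8. Farmer goes back to the west bank alone.
9. Farmer goes to the east bank with the pack-bot.
10. Farmer goes back to the west bank alone.
11. Farmer goes to the east bank with the haul-bot.
12. Farmer goes back to the west bank alone.
13. Farmer goes to the east bank with the lift-bot.

Yes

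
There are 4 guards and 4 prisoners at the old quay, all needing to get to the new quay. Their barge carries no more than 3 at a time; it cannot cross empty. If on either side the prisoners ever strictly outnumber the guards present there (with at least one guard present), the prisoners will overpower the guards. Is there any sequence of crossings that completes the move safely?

Yes

1. 2 prisoners → the new quay.  (the old quay: 4G 2P; the new quay: 0G 2P)
2. 1 prisoner ← the old quay.  (the old quay: 4G 3P; the new quay: 0G 1P)
3. 3 prisoners → the new quay.  (the old quay: 4G 0P; the new quay: 0G 4P)
4. 1 prisoner ← the old quay.  (the old quay: 4G 1P; the new quay: 0G 3P)
5. 3 guards → the new quay.  (the old quay: 1G 1P; the new quay: 3G 3P)
6. 1 guard and 1 prisoner ← the old quay.  (the old quay: 2G 2P; the new quay: 2G 2P)
7. 2 guards → the new quay.  (the old quay: 0G 2P; the new quay: 4G 2P)
8. 1 prisoner ← the old quay.  (the old quay: 0G 3P; the new quay: 4G 1P)
9. 3 prisoners → the new quay.  (the old quay: 0G 0P; the new quay: 4G 4P)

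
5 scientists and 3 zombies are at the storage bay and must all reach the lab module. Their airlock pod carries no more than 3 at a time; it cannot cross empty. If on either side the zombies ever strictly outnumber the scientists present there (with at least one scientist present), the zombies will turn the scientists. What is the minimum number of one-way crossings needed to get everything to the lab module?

7

Counting alone: each trip to the lab module takes at most 3 across and each return brings at least 1 back, so after t trips out (and t−1 returns) at most 3t − (t−1) of the 8 are across; that first reaches 8 at t = 4, so at least 7 crossings are needed.
The plan below uses exactly 7 crossings, so it is optimal:
1. 2 zombies → the lab module.  (the storage bay: 5S 1Z; the lab module: 0S 2Z)
2. 1 zombie ← the storage bay.  (the storage bay: 5S 2Z; the lab module: 0S 1Z)
3. 2 scientists and 1 zombie → the lab module.  (the storage bay: 3S 1Z; the lab module: 2S 2Z)
4. 1 zombie ← the storage bay.  (the storage bay: 3S 2Z; the lab module: 2S 1Z)
5. 1 scientist and 2 zombies → the lab module.  (the storage bay: 2S 0Z; the lab module: 3S 3Z)
6. 1 zombie ← the storage bay.  (the storage bay: 2S 1Z; the lab module: 3S 2Z)
7. 2 scientists and 1 zombie → the lab module.  (the storage bay: 0S 0Z; the lab module: 5S 3Z)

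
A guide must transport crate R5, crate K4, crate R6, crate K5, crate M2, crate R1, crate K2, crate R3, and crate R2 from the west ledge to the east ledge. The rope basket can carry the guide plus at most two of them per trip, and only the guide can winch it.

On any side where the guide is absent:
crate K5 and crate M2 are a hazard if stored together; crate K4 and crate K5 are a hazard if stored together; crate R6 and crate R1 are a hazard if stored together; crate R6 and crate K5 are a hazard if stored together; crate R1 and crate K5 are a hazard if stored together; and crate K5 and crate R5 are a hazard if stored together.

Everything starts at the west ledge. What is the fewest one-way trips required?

15

Counting alone: the guide can take at most 2 across per trip to the east ledge, so moving all 9 needs at least 5 loaded trips out, with a return between consecutive ones — at least 9 crossings.
The safety rule pushes this higher. Following every safe sequence of crossings, the most of the 9 that can be at the east ledge as the rope basket arrives there on crossings 9, 11, 13 is 6, 7, 8 respectively — never all 9.
So no plan with fewer than 15 crossings exists, and this one achieves 15:
1. Guide goes to the east ledge with crate K5 and crate R6.
2. Guide goes back to the west ledge with crate R6.
3. Guide goes to the east ledge with crate R5 and crate R6.
4. Guide goes back to the west ledge with crate K5.
5. Guide goes to the east ledge with crate K4 and crate K5.
6. Guide goes back to the west ledge with crate K5.
7. Guide goes to the east ledge with crate K5 and crate M2.
8. Guide goes back to the west ledge with crate K5.
9. Guide goes to the east ledge with crate K2 and crate K5.
10. Guide goes back to the west ledge with crate K5.
11. Guide goes to the east ledge with crate K5 and crate R3.
12. Guide goes back to the west ledge with crate K5.
13. Guide goes to the east ledge with crate K5 and crate R2.
14. Guide goes back to the west ledge with crate K5.
15. Guide goes to the east ledge with crate K5 and crate R1.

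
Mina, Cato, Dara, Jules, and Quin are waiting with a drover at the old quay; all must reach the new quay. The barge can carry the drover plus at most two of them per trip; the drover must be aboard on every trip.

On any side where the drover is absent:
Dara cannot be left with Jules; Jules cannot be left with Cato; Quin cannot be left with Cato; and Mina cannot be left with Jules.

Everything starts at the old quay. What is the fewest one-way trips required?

Counting alone: the drover can take at most 2 across per trip to the new quay, so moving all 5 needs at least 3 loaded trips out, with a return between consecutive ones — at least 5 crossings.
The plan below uses exactly 5 crossings, so it is optimal:
1. Drover goes to the new quay with Cato and Jules.
2. Drover goes back to the old quay with Jules.
3. Drover goes to the new quay with Dara and Mina.
4. Drover goes back to the old quay alone.
5. Drover goes to the new quay with Jules and Quin.

5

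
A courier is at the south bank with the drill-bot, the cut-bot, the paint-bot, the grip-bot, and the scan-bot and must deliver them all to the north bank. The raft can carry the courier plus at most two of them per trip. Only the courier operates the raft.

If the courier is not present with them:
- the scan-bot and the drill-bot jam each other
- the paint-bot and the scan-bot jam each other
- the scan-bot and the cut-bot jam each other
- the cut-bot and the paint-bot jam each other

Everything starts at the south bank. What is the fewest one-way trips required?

7

Counting alone: the courier can take at most 2 across per trip to the north bank, so moving all 5 needs at least 3 loaded trips out, with a return between consecutive ones — at least 5 crossings.
The safety rule pushes this higher. Following every safe sequence of crossings, the most of the 5 that can be at the north bank as the raft arrives there on crossing 5 is 4 — never all 5.
So no plan with fewer than 7 crossings exists, and this one achieves 7:
1. Courier goes to the north bank with the cut-bot and the scan-bot.
2. Courier goes back to the south bank with the cut-bot.
3. Courier goes to the north bank with the cut-bot and the drill-bot.
4. Courier goes back to the south bank with the scan-bot.
5. Courier goes to the north bank with the grip-bot and the paint-bot.
6. Courier goes back to the south bank with the cut-bot.
7. Courier goes to the north bank with the cut-bot and the scan-bot.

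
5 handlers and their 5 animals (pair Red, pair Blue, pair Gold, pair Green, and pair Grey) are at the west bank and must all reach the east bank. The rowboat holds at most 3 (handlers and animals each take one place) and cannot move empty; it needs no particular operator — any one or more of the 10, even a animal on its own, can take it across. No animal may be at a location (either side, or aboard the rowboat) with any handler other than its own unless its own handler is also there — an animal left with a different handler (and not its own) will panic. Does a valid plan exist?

1. animal Red and handler Red cross → the east bank.
2. handler Red crosses ← the west bank.
3. animal Blue, animal Gold, and animal Green cross → the east bank.
4. animal Red crosses ← the west bank.
5. handler Blue, handler Gold, and handler Green cross → the east bank.
6. animal Blue and handler Blue cross ← the west bank.
7. handler Blue, handler Grey, and handler Red cross → the east bank.
8. animal Gold crosses ← the west bank.
9. animal Blue and animal Red cross → the east bank.
10. animal Red crosses ← the west bank.
11. animal Gold, animal Grey, and animal Red cross → the east bank.

Yes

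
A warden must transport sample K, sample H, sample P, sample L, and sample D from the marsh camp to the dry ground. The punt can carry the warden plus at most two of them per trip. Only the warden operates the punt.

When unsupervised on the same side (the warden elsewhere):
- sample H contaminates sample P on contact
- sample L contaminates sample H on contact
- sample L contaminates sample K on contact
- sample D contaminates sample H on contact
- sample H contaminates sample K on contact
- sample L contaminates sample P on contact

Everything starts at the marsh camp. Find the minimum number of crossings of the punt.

Counting alone: the warden can take at most 2 across per trip to the dry ground, so moving all 5 needs at least 3 loaded trips out, with a return between consecutive ones — at least 5 crossings.
The safety rule pushes this higher. Following every safe sequence of crossings, the most of the 5 that can be at the dry ground as the punt arrives there on crossing 5 is 4 — never all 5.
So no plan with fewer than 7 crossings exists, and this one achieves 7:
1. Warden goes to the dry ground with sample H and sample L.  [the marsh camp: sample D, sample K, sample P | the dry ground: sample H, sample L]
2. Warden goes back to the marsh camp with sample H.  [the marsh camp: sample D, sample H, sample K, sample P | the dry ground: sample L]
3. Warden goes to the dry ground with sample D and sample H.  [the marsh camp: sample K, sample P | the dry ground: sample D, sample H, sample L]
4. Warden goes back to the marsh camp with sample H.  [the marsh camp: sample H, sample K, sample P | the dry ground: sample D, sample L]
5. Warden goes to the dry ground with sample K and sample P.  [the marsh camp: sample H | the dry ground: sample D, sample K, sample L, sample P]
6. Warden goes back to the marsh camp with sample L.  [the marsh camp: sample H, sample L | the dry ground: sample D, sample K, sample P]
7. Warden goes to the dry ground with sample H and sample L.  [the marsh camp: — | the dry ground: sample D, sample H, sample K, sample L, sample P]

7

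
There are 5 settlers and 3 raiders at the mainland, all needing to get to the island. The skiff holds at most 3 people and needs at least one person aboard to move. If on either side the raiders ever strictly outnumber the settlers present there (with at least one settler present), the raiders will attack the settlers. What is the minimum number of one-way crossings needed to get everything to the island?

7

Counting alone: each trip to the island takes at most 3 across and each return brings at least 1 back, so after t trips out (and t−1 returns) at most 3t − (t−1) of the 8 are across; that first reaches 8 at t = 4, so at least 7 crossings are needed.
The plan below uses exactly 7 crossings, so it is optimal:
1. 2 raiders → the island.  (the mainland: 5S 1R; the island: 0S 2R)
2. 1 raider ← the mainland.  (the mainland: 5S 2R; the island: 0S 1R)
3. 2 settlers and 1 raider → the island.  (the mainland: 3S 1R; the island: 2S 2R)
4. 1 raider ← the mainland.  (the mainland: 3S 2R; the island: 2S 1R)
5. 1 settler and 2 raiders → the island.  (the mainland: 2S 0R; the island: 3S 3R)
6. 1 raider ← the mainland.  (the mainland: 2S 1R; the island: 3S 2R)
7. 2 settlers and 1 raider → the island.  (the mainland: 0S 0R; the island: 5S 3R)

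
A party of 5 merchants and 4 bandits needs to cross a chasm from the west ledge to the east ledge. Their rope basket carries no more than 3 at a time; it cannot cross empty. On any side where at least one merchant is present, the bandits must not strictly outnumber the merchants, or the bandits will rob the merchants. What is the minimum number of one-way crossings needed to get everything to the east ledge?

Counting alone: each trip to the east ledge takes at most 3 across and each return brings at least 1 back, so after t trips out (and t−1 returns) at most 3t − (t−1) of the 9 are across; that first reaches 9 at t = 4, so at least 7 crossings are needed.
The plan below uses exactly 7 crossings, so it is optimal:
1. 3 bandits → the east ledge.  (the west ledge: 5M 1B; the east ledge: 0M 3B)
2. 1 bandit ← the west ledge.  (the west ledge: 5M 2B; the east ledge: 0M 2B)
3. 3 merchants → the east ledge.  (the west ledge: 2M 2B; the east ledge: 3M 2B)
4. 1 merchant ← the west ledge.  (the west ledge: 3M 2B; the east ledge: 2M 2B)
5. 2 merchants and 1 bandit → the east ledge.  (the west ledge: 1M 1B; the east ledge: 4M 3B)
6. 1 merchant ← the west ledge.  (the west ledge: 2M 1B; the east ledge: 3M 3B)
7. 2 merchants and 1 bandit → the east ledge.  (the west ledge: 0M 0B; the east ledge: 5M 4B)

7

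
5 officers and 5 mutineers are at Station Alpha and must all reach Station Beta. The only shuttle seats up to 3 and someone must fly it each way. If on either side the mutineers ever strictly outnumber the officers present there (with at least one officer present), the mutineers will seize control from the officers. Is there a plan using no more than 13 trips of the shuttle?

Yes

Yes — this plan uses 11 crossings (≤ 13):
1. 2 mutineers → Station Beta.  (Station Alpha: 5O 3M; Station Beta: 0O 2M)
2. 1 mutineer ← Station Alpha.  (Station Alpha: 5O 4M; Station Beta: 0O 1M)
3. 3 mutineers → Station Beta.  (Station Alpha: 5O 1M; Station Beta: 0O 4M)
4. 1 mutineer ← Station Alpha.  (Station Alpha: 5O 2M; Station Beta: 0O 3M)
5. 3 officers → Station Beta.  (Station Alpha: 2O 2M; Station Beta: 3O 3M)
6. 1 officer and 1 mutineer ← Station Alpha.  (Station Alpha: 3O 3M; Station Beta: 2O 2M)
7. 3 officers → Station Beta.  (Station Alpha: 0O 3M; Station Beta: 5O 2M)
8. 1 mutineer ← Station Alpha.  (Station Alpha: 0O 4M; Station Beta: 5O 1M)
9. 2 mutineers → Station Beta.  (Station Alpha: 0O 2M; Station Beta: 5O 3M)
10. 1 mutineer ← Station Alpha.  (Station Alpha: 0O 3M; Station Beta: 5O 2M)
11. 3 mutineers → Station Beta.  (Station Alpha: 0O 0M; Station Beta: 5O 5M)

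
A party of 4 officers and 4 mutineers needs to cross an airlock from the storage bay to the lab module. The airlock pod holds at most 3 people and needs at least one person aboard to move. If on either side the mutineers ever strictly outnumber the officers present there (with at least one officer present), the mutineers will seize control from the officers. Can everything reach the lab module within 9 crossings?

Yes — this plan uses 9 crossings (≤ 9):
1. 2 mutineers → the lab module.  (the storage bay: 4O 2M; the lab module: 0O 2M)
2. 1 mutineer ← the storage bay.  (the storage bay: 4O 3M; the lab module: 0O 1M)
3. 3 mutineers → the lab module.  (the storage bay: 4O 0M; the lab module: 0O 4M)
4. 1 mutineer ← the storage bay.  (the storage bay: 4O 1M; the lab module: 0O 3M)
5. 3 officers → the lab module.  (the storage bay: 1O 1M; the lab module: 3O 3M)
6. 1 officer and 1 mutineer ← the storage bay.  (the storage bay: 2O 2M; the lab module: 2O 2M)
7. 2 officers → the lab module.  (the storage bay: 0O 2M; the lab module: 4O 2M)
8. 1 mutineer ← the storage bay.  (the storage bay: 0O 3M; the lab module: 4O 1M)
9. 3 mutineers → the lab module.  (the storage bay: 0O 0M; the lab module: 4O 4M)

Yes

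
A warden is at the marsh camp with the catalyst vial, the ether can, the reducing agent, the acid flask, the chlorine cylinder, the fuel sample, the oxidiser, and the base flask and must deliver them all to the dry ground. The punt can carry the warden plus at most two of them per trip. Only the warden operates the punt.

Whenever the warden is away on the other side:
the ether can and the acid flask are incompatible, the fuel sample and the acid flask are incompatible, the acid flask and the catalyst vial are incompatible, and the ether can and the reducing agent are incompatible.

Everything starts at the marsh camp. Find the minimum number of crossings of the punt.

9

Counting alone: the warden can take at most 2 across per trip to the dry ground, so moving all 8 needs at least 4 loaded trips out, with a return between consecutive ones — at least 7 crossings.
The safety rule pushes this higher. Following every safe sequence of crossings, the most of the 8 that can be at the dry ground as the punt arrives there on crossing 7 is 7 — never all 8.
So no plan with fewer than 9 crossings exists, and this one achieves 9:
1. Warden goes to the dry ground with the acid flask and the ether can.
2. Warden goes back to the marsh camp with the ether can.
3. Warden goes to the dry ground with the catalyst vial and the ether can.
4. Warden goes back to the marsh camp with the acid flask.
5. Warden goes to the dry ground with the chlorine cylinder and the fuel sample.
6. Warden goes back to the marsh camp alone.
7. Warden goes to the dry ground with the base flask and the oxidiser.
8. Warden goes back to the marsh camp alone.
9. Warden goes to the dry ground with the acid flask and the reducing agent.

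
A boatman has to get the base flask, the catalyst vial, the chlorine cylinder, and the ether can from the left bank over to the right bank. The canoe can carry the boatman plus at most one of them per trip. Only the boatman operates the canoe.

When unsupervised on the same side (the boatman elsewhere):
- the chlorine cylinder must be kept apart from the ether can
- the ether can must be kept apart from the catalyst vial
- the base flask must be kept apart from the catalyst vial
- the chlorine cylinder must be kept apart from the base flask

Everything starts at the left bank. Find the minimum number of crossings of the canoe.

Whatever the first load, the items left behind include a forbidden pair without the boatman. No opening move is safe, so no plan exists.

impossible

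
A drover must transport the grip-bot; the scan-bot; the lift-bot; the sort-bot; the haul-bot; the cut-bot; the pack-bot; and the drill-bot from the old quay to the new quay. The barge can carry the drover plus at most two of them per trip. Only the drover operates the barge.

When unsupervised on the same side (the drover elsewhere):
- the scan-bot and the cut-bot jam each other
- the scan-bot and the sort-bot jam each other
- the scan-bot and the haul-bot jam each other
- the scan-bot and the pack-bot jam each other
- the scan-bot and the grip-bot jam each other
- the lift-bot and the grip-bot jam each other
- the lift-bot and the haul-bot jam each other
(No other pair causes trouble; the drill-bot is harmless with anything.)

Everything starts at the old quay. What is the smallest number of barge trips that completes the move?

Counting alone: the drover can take at most 2 across per trip to the new quay, so moving all 8 needs at least 4 loaded trips out, with a return between consecutive ones — at least 7 crossings.
The safety rule pushes this higher. Following every safe sequence of crossings, the most of the 8 that can be at the new quay as the barge arrives there on crossings 7, 9 is 6, 7 respectively — never all 8.
So no plan with fewer than 11 crossings exists, and this one achieves 11:
1. Drover goes to the new quay with the lift-bot and the scan-bot.  [the old quay: the cut-bot, the drill-bot, the grip-bot, the haul-bot, the pack-bot, the sort-bot | the new quay: the lift-bot, the scan-bot]
2. Drover goes back to the old quay alone.  [the old quay: the cut-bot, the drill-bot, the grip-bot, the haul-bot, the pack-bot, the sort-bot | the new quay: the lift-bot, the scan-bot]
3. Drover goes to the new quay with the drill-bot.  [the old quay: the cut-bot, the grip-bot, the haul-bot, the pack-bot, the sort-bot | the new quay: the drill-bot, the lift-bot, the scan-bot]
4. Drover goes back to the old quay alone.  [the old quay: the cut-bot, the grip-bot, the haul-bot, the pack-bot, the sort-bot | the new quay: the drill-bot, the lift-bot, the scan-bot]
5. Drover goes to the new quay with the grip-bot and the sort-bot.  [the old quay: the cut-bot, the haul-bot, the pack-bot | the new quay: the drill-bot, the grip-bot, the lift-bot, the scan-bot, the sort-bot]
6. Drover goes back to the old quay with the lift-bot and the scan-bot.  [the old quay: the cut-bot, the haul-bot, the lift-bot, the pack-bot, the scan-bot | the new quay: the drill-bot, the grip-bot, the sort-bot]
7. Drover goes to the new quay with the haul-bot and the scan-bot.  [the old quay: the cut-bot, the lift-bot, the pack-bot | the new quay: the drill-bot, the grip-bot, the haul-bot, the scan-bot, the sort-bot]
8. Drover goes back to the old quay with the scan-bot.  [the old quay: the cut-bot, the lift-bot, the pack-bot, the scan-bot | the new quay: the drill-bot, the grip-bot, the haul-bot, the sort-bot]
9. Drover goes to the new quay with the cut-bot and the pack-bot.  [the old quay: the lift-bot, the scan-bot | the new quay: the cut-bot, the drill-bot, the grip-bot, the haul-bot, the pack-bot, the sort-bot]
10. Drover goes back to the old quay alone.  [the old quay: the lift-bot, the scan-bot | the new quay: the cut-bot, the drill-bot, the grip-bot, the haul-bot, the pack-bot, the sort-bot]
11. Drover goes to the new quay with the lift-bot and the scan-bot.  [the old quay: — | the new quay: the cut-bot, the drill-bot, the grip-bot, the haul-bot, the lift-bot, the pack-bot, the scan-bot, the sort-bot]

11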